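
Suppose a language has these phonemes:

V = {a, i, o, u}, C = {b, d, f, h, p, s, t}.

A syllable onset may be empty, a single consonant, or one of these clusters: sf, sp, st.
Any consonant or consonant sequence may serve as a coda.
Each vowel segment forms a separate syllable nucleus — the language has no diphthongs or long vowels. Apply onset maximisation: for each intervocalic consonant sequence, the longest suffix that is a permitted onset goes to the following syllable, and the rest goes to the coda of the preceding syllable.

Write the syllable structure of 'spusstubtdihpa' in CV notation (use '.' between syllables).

CCVC.CCVCC.CVC.CV

Nuclei (vowels): u, u, i, a → 4 syllables.
/u…u/ gap (V1→V2): /sst/; trying suffixes from longest down, /st/ is the first permitted one, so coda /s/ | onset /st/.
/u…i/ gap (V2→V3): /btd/ splits as /bt/ + /d/ (/d/ is the longest suffix that is a licit onset).
/i…a/ gap (V3→V4): cluster /hp/ — the longest permitted-onset suffix is /p/; onset = /p/, preceding coda = /h/.
So the parse is spus.stubt.dih.pa.
Mapping each syllable to C/V: /spus/ → CCVC, /stubt/ → CCVCC, /dih/ → CVC, /pa/ → CV.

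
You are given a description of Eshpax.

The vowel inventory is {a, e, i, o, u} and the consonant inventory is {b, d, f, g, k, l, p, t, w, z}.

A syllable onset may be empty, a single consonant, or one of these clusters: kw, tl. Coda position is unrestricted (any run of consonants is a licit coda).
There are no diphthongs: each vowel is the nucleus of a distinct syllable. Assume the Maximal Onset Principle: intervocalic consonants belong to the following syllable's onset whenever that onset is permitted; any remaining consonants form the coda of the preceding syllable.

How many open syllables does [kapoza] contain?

The vowels are a, o, a — 3 nuclei, so 3 syllables.
V1 /a/ – V2 /o/: /p/ → onset of the next syllable (single consonants are always licit onsets).
V2 /o/ – V3 /a/: just /z/ — single C goes to the following onset.
Putting it together: ka.po.za.
Classifying each syllable: /ka/ (open), /po/ (open), /za/ (open).
Open syllables: 3.

3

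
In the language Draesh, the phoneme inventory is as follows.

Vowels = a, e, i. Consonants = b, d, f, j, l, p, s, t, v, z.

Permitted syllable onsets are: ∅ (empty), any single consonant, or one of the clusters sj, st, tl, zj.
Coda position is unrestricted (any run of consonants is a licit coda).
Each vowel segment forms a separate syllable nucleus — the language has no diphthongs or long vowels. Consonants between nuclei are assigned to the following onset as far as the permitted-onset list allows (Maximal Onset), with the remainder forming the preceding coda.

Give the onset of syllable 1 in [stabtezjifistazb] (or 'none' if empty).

The vowels are a, e, i, i, a — 5 nuclei, so 5 syllables.
σ1/σ2 boundary: /bt/; trying suffixes from longest down, /t/ is the first permitted one, so coda /b/ | onset /t/.
σ2/σ3 boundary: cluster /zj/ — /zj/ is itself a permitted onset, so the whole cluster goes right; preceding coda = ∅.
σ3/σ4 boundary: /f/ is a single consonant, so it becomes the next onset.
σ4/σ5 boundary: cluster /st/ — /st/ is itself a permitted onset, so the whole cluster goes right; preceding coda = ∅.
Putting it together: stab.te.zji.fi.stazb.
Syllable 1 is /stab/: onset /st/, nucleus /a/, coda /b/.

st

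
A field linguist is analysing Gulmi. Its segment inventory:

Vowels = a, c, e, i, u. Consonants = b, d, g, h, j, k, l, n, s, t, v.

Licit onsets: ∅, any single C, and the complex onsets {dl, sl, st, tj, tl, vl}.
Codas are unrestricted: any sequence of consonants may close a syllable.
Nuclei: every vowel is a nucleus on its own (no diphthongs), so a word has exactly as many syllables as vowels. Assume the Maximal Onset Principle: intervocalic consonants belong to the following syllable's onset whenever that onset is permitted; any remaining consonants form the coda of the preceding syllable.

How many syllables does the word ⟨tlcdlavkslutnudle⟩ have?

Nuclei (vowels): c, a, u, u, e → 5 syllables.

5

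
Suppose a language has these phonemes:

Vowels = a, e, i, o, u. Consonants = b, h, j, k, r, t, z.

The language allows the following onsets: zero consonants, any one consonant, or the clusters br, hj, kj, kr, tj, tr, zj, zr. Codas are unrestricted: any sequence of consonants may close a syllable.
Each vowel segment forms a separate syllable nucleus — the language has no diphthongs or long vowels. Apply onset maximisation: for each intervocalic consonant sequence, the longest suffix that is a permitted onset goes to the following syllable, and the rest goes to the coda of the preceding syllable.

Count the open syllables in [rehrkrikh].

The vowels are e, i — 2 nuclei, so 2 syllables.
/e…i/ gap (V1→V2): /hrkr/ — longest licit onset from the right is /kr/, leaving /hr/ as coda.
Syllabification: rehr.krikh.
Classifying each syllable: /rehr/ (closed), /krikh/ (closed).
Open syllables: 0.

0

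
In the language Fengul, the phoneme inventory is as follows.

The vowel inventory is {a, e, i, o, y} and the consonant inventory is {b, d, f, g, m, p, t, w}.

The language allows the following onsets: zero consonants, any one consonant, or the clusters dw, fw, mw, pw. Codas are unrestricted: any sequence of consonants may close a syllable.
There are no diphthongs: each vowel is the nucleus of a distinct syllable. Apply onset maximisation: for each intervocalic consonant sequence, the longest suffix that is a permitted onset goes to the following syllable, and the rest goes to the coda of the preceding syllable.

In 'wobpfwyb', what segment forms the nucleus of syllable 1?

Nuclei (vowels): o, y → 2 syllables.
The first nucleus (vowel 1 from the left) is /o/.

o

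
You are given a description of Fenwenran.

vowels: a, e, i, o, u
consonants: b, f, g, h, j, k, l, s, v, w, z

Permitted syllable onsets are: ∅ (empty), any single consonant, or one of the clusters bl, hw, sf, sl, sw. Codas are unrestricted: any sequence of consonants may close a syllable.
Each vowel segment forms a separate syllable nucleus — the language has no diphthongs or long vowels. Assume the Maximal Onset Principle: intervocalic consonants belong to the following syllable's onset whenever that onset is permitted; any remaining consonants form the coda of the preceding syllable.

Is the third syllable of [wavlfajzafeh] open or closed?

Nuclei (vowels): a, a, a, e → 4 syllables.
/a…a/ gap (V1→V2): /vlf/; trying suffixes from longest down, /f/ is the first permitted one, so coda /vl/ | onset /f/.
/a…a/ gap (V2→V3): cluster /jz/ — the longest permitted-onset suffix is /z/; onset = /z/, preceding coda = /j/.
/a…e/ gap (V3→V4): just /f/ — single C goes to the following onset.
So the parse is wavl.faj.za.feh.
Syllable 3 is /za/; it ends in its nucleus with no coda, so it is open.

open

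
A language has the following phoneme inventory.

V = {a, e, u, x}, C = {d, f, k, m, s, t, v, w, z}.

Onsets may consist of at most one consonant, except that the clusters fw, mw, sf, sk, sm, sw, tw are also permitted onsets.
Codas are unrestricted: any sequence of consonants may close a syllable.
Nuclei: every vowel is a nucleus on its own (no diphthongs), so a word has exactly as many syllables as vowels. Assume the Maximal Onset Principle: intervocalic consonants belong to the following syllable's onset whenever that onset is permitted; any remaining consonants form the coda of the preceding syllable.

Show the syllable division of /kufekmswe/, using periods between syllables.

Nuclei (vowels): u, e, e → 3 syllables.
/u…e/ gap (V1→V2): /f/ is a single consonant, so it becomes the next onset.
/e…e/ gap (V2→V3): /kmsw/ splits as /km/ + /sw/ (/sw/ is the longest suffix that is a licit onset).

ku.fekm.swe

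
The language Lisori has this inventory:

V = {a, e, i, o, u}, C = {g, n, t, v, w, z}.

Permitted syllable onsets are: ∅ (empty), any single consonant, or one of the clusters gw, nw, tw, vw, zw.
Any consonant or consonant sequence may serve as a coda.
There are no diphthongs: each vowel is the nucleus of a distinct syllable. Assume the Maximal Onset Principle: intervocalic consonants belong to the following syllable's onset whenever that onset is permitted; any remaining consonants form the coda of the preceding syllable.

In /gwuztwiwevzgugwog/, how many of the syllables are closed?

The vowels are u, i, e, u, o — 5 nuclei, so 5 syllables.
σ1/σ2 boundary: /ztw/ splits as /z/ + /tw/ (/tw/ is the longest suffix that is a licit onset).
σ2/σ3 boundary: /w/ is a single consonant, so it becomes the next onset.
σ3/σ4 boundary: cluster /vzg/ — the longest permitted-onset suffix is /g/; onset = /g/, preceding coda = /vz/.
σ4/σ5 boundary: cluster /gw/ — /gw/ is itself a permitted onset, so the whole cluster goes right; preceding coda = ∅.
Putting it together: gwuz.twi.wevz.gu.gwog.
Classifying each syllable: /gwuz/ (closed), /twi/ (open), /wevz/ (closed), /gu/ (open), /gwog/ (closed).
Closed syllables: 3.

3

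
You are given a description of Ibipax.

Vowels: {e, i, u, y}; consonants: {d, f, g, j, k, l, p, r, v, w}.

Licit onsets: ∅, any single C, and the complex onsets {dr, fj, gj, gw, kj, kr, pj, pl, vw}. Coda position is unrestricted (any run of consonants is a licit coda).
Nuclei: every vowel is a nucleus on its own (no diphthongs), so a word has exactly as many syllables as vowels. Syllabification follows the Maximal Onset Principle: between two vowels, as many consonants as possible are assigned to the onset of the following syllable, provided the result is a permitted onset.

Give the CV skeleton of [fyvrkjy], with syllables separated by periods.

The vowels are y, y — 2 nuclei, so 2 syllables.
/y…y/ gap (V1→V2): /vrkj/ splits as /vr/ + /kj/ (/kj/ is the longest suffix that is a licit onset).
Result: fyvr.kjy.
Mapping each syllable to C/V: /fyvr/ → CVCC, /kjy/ → CCV.

CVCC.CCV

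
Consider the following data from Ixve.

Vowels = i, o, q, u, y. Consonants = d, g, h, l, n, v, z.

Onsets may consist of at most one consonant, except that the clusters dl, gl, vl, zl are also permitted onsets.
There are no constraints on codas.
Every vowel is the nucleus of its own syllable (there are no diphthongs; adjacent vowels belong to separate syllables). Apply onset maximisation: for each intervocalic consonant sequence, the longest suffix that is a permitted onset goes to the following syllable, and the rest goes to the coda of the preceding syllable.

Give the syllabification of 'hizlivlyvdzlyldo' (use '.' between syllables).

Nuclei (vowels): i, i, y, y, o → 5 syllables.
σ1/σ2 boundary: /zl/ is a licit onset in full, so it all attaches to the next syllable.
σ2/σ3 boundary: /vl/ — entire cluster is a permitted onset → onset /vl/, coda ∅.
σ3/σ4 boundary: /vdzl/ splits as /vd/ + /zl/ (/zl/ is the longest suffix that is a licit onset).
σ4/σ5 boundary: /ld/ — longest licit onset from the right is /d/, leaving /l/ as coda.

hi.zli.vlyvd.zlyl.do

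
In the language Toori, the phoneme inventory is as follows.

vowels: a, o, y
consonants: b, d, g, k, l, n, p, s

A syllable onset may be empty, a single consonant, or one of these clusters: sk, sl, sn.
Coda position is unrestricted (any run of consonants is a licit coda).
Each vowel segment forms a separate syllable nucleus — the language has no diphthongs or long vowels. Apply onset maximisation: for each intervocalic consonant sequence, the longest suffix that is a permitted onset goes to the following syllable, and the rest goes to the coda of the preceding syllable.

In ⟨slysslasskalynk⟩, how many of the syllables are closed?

Vowels present: y, a, a, y; each is a nucleus, giving 4 syllables.
V1 /y/ – V2 /a/: /ssl/ splits as /s/ + /sl/ (/sl/ is the longest suffix that is a licit onset).
V2 /a/ – V3 /a/: /ssk/ — longest licit onset from the right is /sk/, leaving /s/ as coda.
V3 /a/ – V4 /y/: /l/ is a single consonant, so it becomes the next onset.
Result: slys.slas.ska.lynk.
Classifying each syllable: /slys/ (closed), /slas/ (closed), /ska/ (open), /lynk/ (closed).
Closed syllables: 3.

3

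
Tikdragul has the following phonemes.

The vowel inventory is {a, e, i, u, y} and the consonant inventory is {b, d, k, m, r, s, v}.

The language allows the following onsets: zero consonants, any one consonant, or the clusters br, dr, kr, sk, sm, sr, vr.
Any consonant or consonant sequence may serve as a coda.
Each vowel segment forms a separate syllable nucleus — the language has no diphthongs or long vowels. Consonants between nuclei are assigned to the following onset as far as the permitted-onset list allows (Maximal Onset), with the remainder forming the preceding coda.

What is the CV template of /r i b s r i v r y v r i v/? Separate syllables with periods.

CVC.CCV.CCV.CCVC

Vowels present: i, i, y, i; each is a nucleus, giving 4 syllables.
/i…i/ gap (V1→V2): /bsr/ — longest licit onset from the right is /sr/, leaving /b/ as coda.
/i…y/ gap (V2→V3): /vr/ is a licit onset in full, so it all attaches to the next syllable.
/y…i/ gap (V3→V4): cluster /vr/ — /vr/ is itself a permitted onset, so the whole cluster goes right; preceding coda = ∅.
Syllabification: rib.sri.vry.vriv.
Mapping each syllable to C/V: /rib/ → CVC, /sri/ → CCV, /vry/ → CCV, /vriv/ → CCVC.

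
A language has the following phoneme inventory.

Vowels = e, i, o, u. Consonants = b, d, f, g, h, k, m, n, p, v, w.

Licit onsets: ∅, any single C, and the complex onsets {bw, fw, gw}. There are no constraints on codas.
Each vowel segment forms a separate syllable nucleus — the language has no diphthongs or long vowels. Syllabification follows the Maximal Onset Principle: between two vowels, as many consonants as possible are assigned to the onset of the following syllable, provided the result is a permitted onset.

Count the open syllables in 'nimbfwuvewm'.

Nuclei (vowels): i, u, e → 3 syllables.
/i…u/ gap (V1→V2): /mbfw/ splits as /mb/ + /fw/ (/fw/ is the longest suffix that is a licit onset).
/u…e/ gap (V2→V3): just /v/ — single C goes to the following onset.
Syllabification: nimb.fwu.vewm.
Classifying each syllable: /nimb/ (closed), /fwu/ (open), /vewm/ (closed).
Open syllables: 1.

1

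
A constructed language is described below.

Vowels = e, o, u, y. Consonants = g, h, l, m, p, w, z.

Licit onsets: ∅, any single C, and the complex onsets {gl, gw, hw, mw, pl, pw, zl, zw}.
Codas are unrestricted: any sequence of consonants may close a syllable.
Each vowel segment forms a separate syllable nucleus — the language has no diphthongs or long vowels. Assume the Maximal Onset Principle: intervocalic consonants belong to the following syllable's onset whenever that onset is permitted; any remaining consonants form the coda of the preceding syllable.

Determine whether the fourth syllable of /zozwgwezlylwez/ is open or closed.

The vowels are o, e, y, e — 4 nuclei, so 4 syllables.
/o…e/ gap (V1→V2): /zwgw/ — longest licit onset from the right is /gw/, leaving /zw/ as coda.
/e…y/ gap (V2→V3): /zl/ — entire cluster is a permitted onset → onset /zl/, coda ∅.
/y…e/ gap (V3→V4): cluster /lw/ — the longest permitted-onset suffix is /w/; onset = /w/, preceding coda = /l/.
Result: zozw.gwe.zlyl.wez.
Syllable 4 is /wez/ with coda /z/, so it is closed.

closed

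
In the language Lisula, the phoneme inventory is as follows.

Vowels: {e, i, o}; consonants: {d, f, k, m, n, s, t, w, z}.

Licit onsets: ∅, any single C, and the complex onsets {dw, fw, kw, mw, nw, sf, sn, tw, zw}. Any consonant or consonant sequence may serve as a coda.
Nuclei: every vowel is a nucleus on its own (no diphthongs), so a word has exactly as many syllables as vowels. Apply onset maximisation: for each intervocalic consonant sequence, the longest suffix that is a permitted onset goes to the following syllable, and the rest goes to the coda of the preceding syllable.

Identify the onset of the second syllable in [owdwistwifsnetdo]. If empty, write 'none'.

dw

The vowels are o, i, i, e, o — 5 nuclei, so 5 syllables.
Between /o/ (V1) and /i/ (V2): /wdw/ — longest licit onset from the right is /dw/, leaving /w/ as coda.
Between /i/ (V2) and /i/ (V3): /stw/ splits as /s/ + /tw/ (/tw/ is the longest suffix that is a licit onset).
Between /i/ (V3) and /e/ (V4): cluster /fsn/ — the longest permitted-onset suffix is /sn/; onset = /sn/, preceding coda = /f/.
Between /e/ (V4) and /o/ (V5): cluster /td/ — the longest permitted-onset suffix is /d/; onset = /d/, preceding coda = /t/.
Result: ow.dwis.twif.snet.do.
Syllable 2 is /dwis/: onset /dw/, nucleus /i/, coda /s/.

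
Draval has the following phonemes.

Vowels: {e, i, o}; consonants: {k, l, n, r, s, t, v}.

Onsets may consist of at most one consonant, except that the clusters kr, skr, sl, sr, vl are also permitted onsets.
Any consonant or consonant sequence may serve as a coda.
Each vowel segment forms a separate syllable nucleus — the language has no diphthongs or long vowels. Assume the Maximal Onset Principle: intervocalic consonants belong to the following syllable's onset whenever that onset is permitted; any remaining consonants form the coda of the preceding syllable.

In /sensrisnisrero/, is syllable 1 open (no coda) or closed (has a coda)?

The vowels are e, i, i, e, o — 5 nuclei, so 5 syllables.
Between /e/ (V1) and /i/ (V2): /nsr/ — longest licit onset from the right is /sr/, leaving /n/ as coda.
Between /i/ (V2) and /i/ (V3): /sn/; trying suffixes from longest down, /n/ is the first permitted one, so coda /s/ | onset /n/.
Between /i/ (V3) and /e/ (V4): /sr/ — entire cluster is a permitted onset → onset /sr/, coda ∅.
Between /e/ (V4) and /o/ (V5): /r/ is a single consonant, so it becomes the next onset.
So the parse is sen.sris.ni.sre.ro.
Syllable 1 is /sen/ with coda /n/, so it is closed.

closed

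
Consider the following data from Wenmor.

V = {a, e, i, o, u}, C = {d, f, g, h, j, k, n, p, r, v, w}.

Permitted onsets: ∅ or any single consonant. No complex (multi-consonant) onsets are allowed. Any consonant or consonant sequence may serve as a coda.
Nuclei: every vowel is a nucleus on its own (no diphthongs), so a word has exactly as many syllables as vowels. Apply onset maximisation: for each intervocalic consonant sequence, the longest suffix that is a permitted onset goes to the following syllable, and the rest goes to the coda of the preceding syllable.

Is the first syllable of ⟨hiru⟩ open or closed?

Vowels present: i, u; each is a nucleus, giving 2 syllables.
Between /i/ (V1) and /u/ (V2): /r/ → onset of the next syllable (single consonants are always licit onsets).
Result: hi.ru.
Syllable 1 is /hi/; it ends in its nucleus with no coda, so it is open.

open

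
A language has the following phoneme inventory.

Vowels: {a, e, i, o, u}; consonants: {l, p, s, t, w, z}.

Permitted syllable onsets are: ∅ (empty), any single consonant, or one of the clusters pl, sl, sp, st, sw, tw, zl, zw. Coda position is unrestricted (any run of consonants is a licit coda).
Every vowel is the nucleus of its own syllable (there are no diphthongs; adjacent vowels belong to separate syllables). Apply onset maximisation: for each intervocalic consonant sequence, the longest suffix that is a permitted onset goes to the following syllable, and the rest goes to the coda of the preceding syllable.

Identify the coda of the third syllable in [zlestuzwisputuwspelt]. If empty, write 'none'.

The vowels are e, u, i, u, u, e — 6 nuclei, so 6 syllables.
Between /e/ (V1) and /u/ (V2): cluster /st/ — /st/ is itself a permitted onset, so the whole cluster goes right; preceding coda = ∅.
Between /u/ (V2) and /i/ (V3): /zw/ is a licit onset in full, so it all attaches to the next syllable.
Between /i/ (V3) and /u/ (V4): cluster /sp/ — /sp/ is itself a permitted onset, so the whole cluster goes right; preceding coda = ∅.
Between /u/ (V4) and /u/ (V5): /t/ is a single consonant, so it becomes the next onset.
Between /u/ (V5) and /e/ (V6): /wsp/ — longest licit onset from the right is /sp/, leaving /w/ as coda.
So the parse is zle.stu.zwi.spu.tuw.spelt.
Syllable 3 is /zwi/: onset /zw/, nucleus /i/, coda ∅.

none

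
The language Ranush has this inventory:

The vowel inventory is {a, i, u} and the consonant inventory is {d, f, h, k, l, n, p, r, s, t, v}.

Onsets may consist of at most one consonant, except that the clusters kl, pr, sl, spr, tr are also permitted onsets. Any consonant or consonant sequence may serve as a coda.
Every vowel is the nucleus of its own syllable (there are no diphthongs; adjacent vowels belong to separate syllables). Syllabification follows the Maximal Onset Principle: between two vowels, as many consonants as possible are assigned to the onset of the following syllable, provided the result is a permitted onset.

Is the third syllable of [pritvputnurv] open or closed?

Vowels present: i, u, u; each is a nucleus, giving 3 syllables.
V1 /i/ – V2 /u/: cluster /tvp/ — the longest permitted-onset suffix is /p/; onset = /p/, preceding coda = /tv/.
V2 /u/ – V3 /u/: cluster /tn/ — the longest permitted-onset suffix is /n/; onset = /n/, preceding coda = /t/.
Putting it together: pritv.put.nurv.
Syllable 3 is /nurv/ with coda /rv/, so it is closed.

closed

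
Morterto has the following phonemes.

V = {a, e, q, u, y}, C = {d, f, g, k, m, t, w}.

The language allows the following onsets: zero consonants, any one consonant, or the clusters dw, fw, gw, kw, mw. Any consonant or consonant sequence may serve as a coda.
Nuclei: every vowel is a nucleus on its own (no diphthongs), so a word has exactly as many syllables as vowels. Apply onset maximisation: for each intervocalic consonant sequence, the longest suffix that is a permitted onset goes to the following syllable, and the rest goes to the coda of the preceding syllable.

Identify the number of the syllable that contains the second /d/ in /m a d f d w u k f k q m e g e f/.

Nuclei (vowels): a, u, q, e, e → 5 syllables.
V1 /a/ – V2 /u/: /dfdw/ — longest licit onset from the right is /dw/, leaving /df/ as coda.
V2 /u/ – V3 /q/: /kfk/; trying suffixes from longest down, /k/ is the first permitted one, so coda /kf/ | onset /k/.
V3 /q/ – V4 /e/: /m/ → onset of the next syllable (single consonants are always licit onsets).
V4 /e/ – V5 /e/: /g/ → onset of the next syllable (single consonants are always licit onsets).
Putting it together: madf.dwukf.kq.me.gef.
The second /d/ is in the onset of syllable 2 (/dwukf/).

2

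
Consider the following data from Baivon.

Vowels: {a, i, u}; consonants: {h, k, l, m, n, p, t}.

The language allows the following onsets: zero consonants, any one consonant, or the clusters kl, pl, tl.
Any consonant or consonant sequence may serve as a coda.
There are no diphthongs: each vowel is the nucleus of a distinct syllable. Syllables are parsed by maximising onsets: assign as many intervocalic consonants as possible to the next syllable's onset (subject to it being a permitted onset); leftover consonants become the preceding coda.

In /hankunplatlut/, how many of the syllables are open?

1

Vowels present: a, u, a, u; each is a nucleus, giving 4 syllables.
V1 /a/ – V2 /u/: /nk/ — longest licit onset from the right is /k/, leaving /n/ as coda.
V2 /u/ – V3 /a/: /npl/; trying suffixes from longest down, /pl/ is the first permitted one, so coda /n/ | onset /pl/.
V3 /a/ – V4 /u/: /tl/ is a licit onset in full, so it all attaches to the next syllable.
So the parse is han.kun.pla.tlut.
Classifying each syllable: /han/ (closed), /kun/ (closed), /pla/ (open), /tlut/ (closed).
Open syllables: 1.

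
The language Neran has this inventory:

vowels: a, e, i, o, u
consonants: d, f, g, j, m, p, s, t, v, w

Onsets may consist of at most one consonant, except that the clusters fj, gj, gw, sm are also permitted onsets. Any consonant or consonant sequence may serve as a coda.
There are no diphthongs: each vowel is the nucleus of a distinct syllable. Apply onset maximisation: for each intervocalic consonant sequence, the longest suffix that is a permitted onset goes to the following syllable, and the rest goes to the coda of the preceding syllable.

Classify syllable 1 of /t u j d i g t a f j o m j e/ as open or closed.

closed

Vowels present: u, i, a, o, e; each is a nucleus, giving 5 syllables.
V1 /u/ – V2 /i/: /jd/ splits as /j/ + /d/ (/d/ is the longest suffix that is a licit onset).
V2 /i/ – V3 /a/: cluster /gt/ — the longest permitted-onset suffix is /t/; onset = /t/, preceding coda = /g/.
V3 /a/ – V4 /o/: /fj/ — entire cluster is a permitted onset → onset /fj/, coda ∅.
V4 /o/ – V5 /e/: cluster /mj/ — the longest permitted-onset suffix is /j/; onset = /j/, preceding coda = /m/.
Result: tuj.dig.ta.fjom.je.
Syllable 1 is /tuj/ with coda /j/, so it is closed.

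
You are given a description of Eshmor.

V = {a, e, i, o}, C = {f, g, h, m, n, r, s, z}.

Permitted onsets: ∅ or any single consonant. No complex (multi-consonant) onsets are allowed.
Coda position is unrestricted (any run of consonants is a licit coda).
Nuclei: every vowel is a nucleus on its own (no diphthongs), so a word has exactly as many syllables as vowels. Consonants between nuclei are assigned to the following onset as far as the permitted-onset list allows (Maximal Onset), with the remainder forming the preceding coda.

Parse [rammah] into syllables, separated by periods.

Nuclei (vowels): a, a → 2 syllables.
V1 /a/ – V2 /a/: cluster /mm/ — the longest permitted-onset suffix is /m/; onset = /m/, preceding coda = /m/.

ram.mah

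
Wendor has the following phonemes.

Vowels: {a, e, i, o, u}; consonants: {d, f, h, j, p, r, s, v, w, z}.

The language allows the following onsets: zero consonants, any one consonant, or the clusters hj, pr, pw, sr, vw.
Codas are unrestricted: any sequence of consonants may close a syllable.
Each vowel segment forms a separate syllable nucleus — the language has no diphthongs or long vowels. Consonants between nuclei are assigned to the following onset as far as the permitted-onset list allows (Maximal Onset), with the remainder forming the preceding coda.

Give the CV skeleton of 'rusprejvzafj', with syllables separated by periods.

CVC.CCVCC.CVCC

Vowels present: u, e, a; each is a nucleus, giving 3 syllables.
V1 /u/ – V2 /e/: cluster /spr/ — the longest permitted-onset suffix is /pr/; onset = /pr/, preceding coda = /s/.
V2 /e/ – V3 /a/: /jvz/ splits as /jv/ + /z/ (/z/ is the longest suffix that is a licit onset).
Putting it together: rus.prejv.zafj.
Mapping each syllable to C/V: /rus/ → CVC, /prejv/ → CCVCC, /zafj/ → CVCC.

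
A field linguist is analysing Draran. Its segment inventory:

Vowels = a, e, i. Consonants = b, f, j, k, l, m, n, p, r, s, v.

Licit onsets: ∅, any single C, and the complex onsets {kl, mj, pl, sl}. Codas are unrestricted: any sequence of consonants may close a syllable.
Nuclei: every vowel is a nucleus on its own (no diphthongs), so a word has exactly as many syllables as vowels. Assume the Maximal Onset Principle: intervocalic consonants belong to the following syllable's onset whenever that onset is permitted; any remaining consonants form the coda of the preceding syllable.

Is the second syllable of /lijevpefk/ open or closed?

closed

Nuclei (vowels): i, e, e → 3 syllables.
Between /i/ (V1) and /e/ (V2): /j/ is a single consonant, so it becomes the next onset.
Between /e/ (V2) and /e/ (V3): /vp/; trying suffixes from longest down, /p/ is the first permitted one, so coda /v/ | onset /p/.
Syllabification: li.jev.pefk.
Syllable 2 is /jev/ with coda /v/, so it is closed.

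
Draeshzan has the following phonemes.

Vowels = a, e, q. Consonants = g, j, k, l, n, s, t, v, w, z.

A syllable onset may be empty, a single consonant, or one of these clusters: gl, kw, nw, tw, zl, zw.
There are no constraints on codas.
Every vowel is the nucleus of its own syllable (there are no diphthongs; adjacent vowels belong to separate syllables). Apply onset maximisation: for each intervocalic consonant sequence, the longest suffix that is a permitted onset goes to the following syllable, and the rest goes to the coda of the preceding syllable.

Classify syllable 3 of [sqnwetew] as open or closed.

closed

Nuclei (vowels): q, e, e → 3 syllables.
V1 /q/ – V2 /e/: cluster /nw/ — /nw/ is itself a permitted onset, so the whole cluster goes right; preceding coda = ∅.
V2 /e/ – V3 /e/: /t/ → onset of the next syllable (single consonants are always licit onsets).
Syllabification: sq.nwe.tew.
Syllable 3 is /tew/ with coda /w/, so it is closed.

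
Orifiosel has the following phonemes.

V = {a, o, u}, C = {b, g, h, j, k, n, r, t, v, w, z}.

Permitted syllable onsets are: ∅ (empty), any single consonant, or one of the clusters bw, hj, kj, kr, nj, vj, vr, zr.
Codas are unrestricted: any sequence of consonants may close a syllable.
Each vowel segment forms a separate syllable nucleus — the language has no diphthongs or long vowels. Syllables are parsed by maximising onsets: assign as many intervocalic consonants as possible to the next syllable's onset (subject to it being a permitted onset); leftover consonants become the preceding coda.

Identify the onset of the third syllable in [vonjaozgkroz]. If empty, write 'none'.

none

The vowels are o, a, o, o — 4 nuclei, so 4 syllables.
σ1/σ2 boundary: /nj/ — entire cluster is a permitted onset → onset /nj/, coda ∅.
σ2/σ3 boundary: nothing intervenes; syllable break is V.V.
σ3/σ4 boundary: /zgkr/ splits as /zg/ + /kr/ (/kr/ is the longest suffix that is a licit onset).
Putting it together: vo.nja.ozg.kroz.
Syllable 3 is /ozg/: onset ∅, nucleus /o/, coda /zg/.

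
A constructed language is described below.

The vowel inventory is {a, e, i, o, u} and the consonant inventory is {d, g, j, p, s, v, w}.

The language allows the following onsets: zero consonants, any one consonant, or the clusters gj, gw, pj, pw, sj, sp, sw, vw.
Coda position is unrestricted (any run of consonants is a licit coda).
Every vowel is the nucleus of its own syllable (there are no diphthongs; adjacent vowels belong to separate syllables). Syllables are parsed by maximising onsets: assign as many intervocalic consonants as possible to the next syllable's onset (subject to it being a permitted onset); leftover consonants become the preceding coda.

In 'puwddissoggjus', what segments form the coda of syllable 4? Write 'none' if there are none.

The vowels are u, i, o, u — 4 nuclei, so 4 syllables.
V1 /u/ – V2 /i/: /wdd/; trying suffixes from longest down, /d/ is the first permitted one, so coda /wd/ | onset /d/.
V2 /i/ – V3 /o/: /ss/ splits as /s/ + /s/ (/s/ is the longest suffix that is a licit onset).
V3 /o/ – V4 /u/: /ggj/ — longest licit onset from the right is /gj/, leaving /g/ as coda.
Putting it together: puwd.dis.sog.gjus.
Syllable 4 is /gjus/: onset /gj/, nucleus /u/, coda /s/.

s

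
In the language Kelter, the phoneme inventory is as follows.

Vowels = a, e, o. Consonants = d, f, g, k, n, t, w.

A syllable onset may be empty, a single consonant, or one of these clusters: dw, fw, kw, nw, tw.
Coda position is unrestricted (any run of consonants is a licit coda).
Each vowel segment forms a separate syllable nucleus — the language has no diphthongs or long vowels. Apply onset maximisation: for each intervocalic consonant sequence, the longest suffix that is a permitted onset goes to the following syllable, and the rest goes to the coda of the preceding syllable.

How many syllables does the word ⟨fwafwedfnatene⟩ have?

The vowels are a, e, a, e, e — 5 nuclei, so 5 syllables.

5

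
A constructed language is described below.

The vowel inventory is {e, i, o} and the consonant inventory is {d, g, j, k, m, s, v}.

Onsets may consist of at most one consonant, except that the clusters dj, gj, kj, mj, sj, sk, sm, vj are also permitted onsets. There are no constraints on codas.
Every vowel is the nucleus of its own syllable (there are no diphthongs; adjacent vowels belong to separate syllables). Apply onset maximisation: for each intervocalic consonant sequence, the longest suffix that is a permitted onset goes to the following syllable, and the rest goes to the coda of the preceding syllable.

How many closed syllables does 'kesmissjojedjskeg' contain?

Nuclei (vowels): e, i, o, e, e → 5 syllables.
V1 /e/ – V2 /i/: /sm/ is a licit onset in full, so it all attaches to the next syllable.
V2 /i/ – V3 /o/: /ssj/; trying suffixes from longest down, /sj/ is the first permitted one, so coda /s/ | onset /sj/.
V3 /o/ – V4 /e/: /j/ → onset of the next syllable (single consonants are always licit onsets).
V4 /e/ – V5 /e/: /djsk/ — longest licit onset from the right is /sk/, leaving /dj/ as coda.
So the parse is ke.smis.sjo.jedj.skeg.
Classifying each syllable: /ke/ (open), /smis/ (closed), /sjo/ (open), /jedj/ (closed), /skeg/ (closed).
Closed syllables: 3.

3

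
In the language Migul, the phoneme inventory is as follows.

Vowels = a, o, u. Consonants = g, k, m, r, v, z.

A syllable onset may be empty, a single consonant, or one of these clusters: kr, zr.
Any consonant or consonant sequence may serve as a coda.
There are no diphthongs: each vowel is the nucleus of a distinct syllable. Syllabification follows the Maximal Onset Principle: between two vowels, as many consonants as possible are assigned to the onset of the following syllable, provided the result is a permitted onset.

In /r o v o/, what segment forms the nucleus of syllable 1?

Vowels present: o, o; each is a nucleus, giving 2 syllables.
The first nucleus (vowel 1 from the left) is /o/.

o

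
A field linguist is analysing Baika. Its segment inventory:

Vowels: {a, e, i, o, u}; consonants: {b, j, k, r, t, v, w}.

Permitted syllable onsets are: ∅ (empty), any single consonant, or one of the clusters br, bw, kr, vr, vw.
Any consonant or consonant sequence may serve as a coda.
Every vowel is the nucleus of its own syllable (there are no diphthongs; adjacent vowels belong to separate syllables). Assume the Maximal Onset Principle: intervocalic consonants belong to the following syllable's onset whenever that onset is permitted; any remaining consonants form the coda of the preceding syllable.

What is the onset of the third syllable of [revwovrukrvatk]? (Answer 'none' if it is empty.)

Nuclei (vowels): e, o, u, a → 4 syllables.
σ1/σ2 boundary: cluster /vw/ — /vw/ is itself a permitted onset, so the whole cluster goes right; preceding coda = ∅.
σ2/σ3 boundary: cluster /vr/ — /vr/ is itself a permitted onset, so the whole cluster goes right; preceding coda = ∅.
σ3/σ4 boundary: /krv/ — longest licit onset from the right is /v/, leaving /kr/ as coda.
Result: re.vwo.vrukr.vatk.
Syllable 3 is /vrukr/: onset /vr/, nucleus /u/, coda /kr/.

vr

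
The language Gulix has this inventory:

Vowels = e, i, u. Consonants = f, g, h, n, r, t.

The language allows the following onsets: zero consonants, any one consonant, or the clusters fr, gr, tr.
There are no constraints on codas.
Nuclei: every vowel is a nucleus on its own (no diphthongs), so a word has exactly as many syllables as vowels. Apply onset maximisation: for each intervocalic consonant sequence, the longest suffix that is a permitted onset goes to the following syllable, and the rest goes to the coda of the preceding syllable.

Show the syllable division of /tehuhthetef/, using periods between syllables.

Vowels present: e, u, e, e; each is a nucleus, giving 4 syllables.
/e…u/ gap (V1→V2): just /h/ — single C goes to the following onset.
/u…e/ gap (V2→V3): /hth/ — longest licit onset from the right is /h/, leaving /ht/ as coda.
/e…e/ gap (V3→V4): just /t/ — single C goes to the following onset.

te.huht.he.tef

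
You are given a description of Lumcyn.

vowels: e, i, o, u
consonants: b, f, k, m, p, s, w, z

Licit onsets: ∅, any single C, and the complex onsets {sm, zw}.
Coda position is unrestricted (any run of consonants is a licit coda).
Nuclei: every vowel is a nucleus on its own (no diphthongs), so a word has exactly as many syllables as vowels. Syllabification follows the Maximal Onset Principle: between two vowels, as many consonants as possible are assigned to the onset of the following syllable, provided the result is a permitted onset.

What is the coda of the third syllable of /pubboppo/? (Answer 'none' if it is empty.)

The vowels are u, o, o — 3 nuclei, so 3 syllables.
Between /u/ (V1) and /o/ (V2): /bb/ — longest licit onset from the right is /b/, leaving /b/ as coda.
Between /o/ (V2) and /o/ (V3): /pp/; trying suffixes from longest down, /p/ is the first permitted one, so coda /p/ | onset /p/.
Result: pub.bop.po.
Syllable 3 is /po/: onset /p/, nucleus /o/, coda ∅.

none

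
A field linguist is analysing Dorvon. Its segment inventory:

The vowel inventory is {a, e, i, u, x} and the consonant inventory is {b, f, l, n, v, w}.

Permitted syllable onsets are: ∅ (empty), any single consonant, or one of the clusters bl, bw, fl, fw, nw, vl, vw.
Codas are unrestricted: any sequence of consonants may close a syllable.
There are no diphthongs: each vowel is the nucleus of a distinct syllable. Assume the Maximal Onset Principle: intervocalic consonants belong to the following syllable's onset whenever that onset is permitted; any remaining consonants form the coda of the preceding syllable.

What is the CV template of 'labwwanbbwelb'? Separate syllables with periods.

Nuclei (vowels): a, a, e → 3 syllables.
Between /a/ (V1) and /a/ (V2): cluster /bww/ — the longest permitted-onset suffix is /w/; onset = /w/, preceding coda = /bw/.
Between /a/ (V2) and /e/ (V3): /nbbw/ — longest licit onset from the right is /bw/, leaving /nb/ as coda.
Result: labw.wanb.bwelb.
Mapping each syllable to C/V: /labw/ → CVCC, /wanb/ → CVCC, /bwelb/ → CCVCC.

CVCC.CVCC.CCVCC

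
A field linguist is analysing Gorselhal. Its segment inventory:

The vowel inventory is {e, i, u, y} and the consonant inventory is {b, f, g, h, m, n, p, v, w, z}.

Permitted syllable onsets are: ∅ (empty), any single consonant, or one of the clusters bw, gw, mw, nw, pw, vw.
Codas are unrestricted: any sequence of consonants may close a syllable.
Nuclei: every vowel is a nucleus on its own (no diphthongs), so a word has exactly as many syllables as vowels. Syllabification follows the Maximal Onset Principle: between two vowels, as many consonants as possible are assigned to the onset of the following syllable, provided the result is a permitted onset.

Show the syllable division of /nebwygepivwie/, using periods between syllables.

ne.bwy.ge.pi.vwi.e

Vowels present: e, y, e, i, i, e; each is a nucleus, giving 6 syllables.
/e…y/ gap (V1→V2): cluster /bw/ — /bw/ is itself a permitted onset, so the whole cluster goes right; preceding coda = ∅.
/y…e/ gap (V2→V3): /g/ → onset of the next syllable (single consonants are always licit onsets).
/e…i/ gap (V3→V4): /p/ → onset of the next syllable (single consonants are always licit onsets).
/i…i/ gap (V4→V5): /vw/ — entire cluster is a permitted onset → onset /vw/, coda ∅.
/i…e/ gap (V5→V6): nothing intervenes; syllable break is V.V.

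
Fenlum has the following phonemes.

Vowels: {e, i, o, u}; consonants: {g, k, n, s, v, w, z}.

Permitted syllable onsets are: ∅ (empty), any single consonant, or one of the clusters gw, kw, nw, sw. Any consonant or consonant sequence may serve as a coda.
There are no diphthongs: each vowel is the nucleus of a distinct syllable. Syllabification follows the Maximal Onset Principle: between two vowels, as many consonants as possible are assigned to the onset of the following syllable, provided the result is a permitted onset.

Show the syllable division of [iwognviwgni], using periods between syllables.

The vowels are i, o, i, i — 4 nuclei, so 4 syllables.
σ1/σ2 boundary: just /w/ — single C goes to the following onset.
σ2/σ3 boundary: cluster /gnv/ — the longest permitted-onset suffix is /v/; onset = /v/, preceding coda = /gn/.
σ3/σ4 boundary: /wgn/ splits as /wg/ + /n/ (/n/ is the longest suffix that is a licit onset).

i.wogn.viwg.ni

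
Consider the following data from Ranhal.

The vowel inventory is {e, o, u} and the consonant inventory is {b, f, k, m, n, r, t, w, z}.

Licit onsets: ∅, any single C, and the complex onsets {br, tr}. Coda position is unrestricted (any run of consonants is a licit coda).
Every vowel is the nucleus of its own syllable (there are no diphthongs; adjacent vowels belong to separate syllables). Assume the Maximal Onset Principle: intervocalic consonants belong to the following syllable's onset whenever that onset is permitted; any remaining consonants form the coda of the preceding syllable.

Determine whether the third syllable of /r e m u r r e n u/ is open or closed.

open

Vowels present: e, u, e, u; each is a nucleus, giving 4 syllables.
Between /e/ (V1) and /u/ (V2): just /m/ — single C goes to the following onset.
Between /u/ (V2) and /e/ (V3): cluster /rr/ — the longest permitted-onset suffix is /r/; onset = /r/, preceding coda = /r/.
Between /e/ (V3) and /u/ (V4): /n/ is a single consonant, so it becomes the next onset.
So the parse is re.mur.re.nu.
Syllable 3 is /re/; it ends in its nucleus with no coda, so it is open.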